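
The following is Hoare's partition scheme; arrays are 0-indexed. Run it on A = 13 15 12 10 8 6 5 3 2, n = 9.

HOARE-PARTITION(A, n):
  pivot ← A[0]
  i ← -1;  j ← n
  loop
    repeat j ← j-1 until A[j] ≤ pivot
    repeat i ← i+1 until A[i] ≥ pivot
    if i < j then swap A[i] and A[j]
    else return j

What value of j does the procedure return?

6

pivot = A[0] = 13; i = -1, j = 9
j→8 (A[8]=2≤13), i→0 (A[0]=13≥13); i<j, swap → 2 15 12 10 8 6 5 3 13
j→7 (A[7]=3≤13), i→1 (A[1]=15≥13); i<j, swap → 2 3 12 10 8 6 5 15 13
j→6, i→7; i≥j, return j=6. A = 2 3 12 10 8 6 5 15 13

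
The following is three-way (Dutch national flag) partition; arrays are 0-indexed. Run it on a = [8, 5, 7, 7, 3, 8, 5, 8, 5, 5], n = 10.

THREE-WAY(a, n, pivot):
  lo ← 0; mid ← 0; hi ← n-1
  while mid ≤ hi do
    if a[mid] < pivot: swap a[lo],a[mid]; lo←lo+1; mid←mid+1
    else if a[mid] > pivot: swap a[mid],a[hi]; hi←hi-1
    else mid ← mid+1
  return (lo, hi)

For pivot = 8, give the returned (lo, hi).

(7, 9)

pivot = 8; lo=0, mid=0, hi=9
a[mid]=8=8: mid=1
a[mid]=5<8: swap a[0],a[1]; lo=1,mid=2 → [5, 8, 7, 7, 3, 8, 5, 8, 5, 5]
a[mid]=7<8: swap a[1],a[2]; lo=2,mid=3 → [5, 7, 8, 7, 3, 8, 5, 8, 5, 5]
a[mid]=7<8: swap a[2],a[3]; lo=3,mid=4 → [5, 7, 7, 8, 3, 8, 5, 8, 5, 5]
a[mid]=3<8: swap a[3],a[4]; lo=4,mid=5 → [5, 7, 7, 3, 8, 8, 5, 8, 5, 5]
a[mid]=8=8: mid=6
a[mid]=5<8: swap a[4],a[6]; lo=5,mid=7 → [5, 7, 7, 3, 5, 8, 8, 8, 5, 5]
a[mid]=8=8: mid=8
a[mid]=5<8: swap a[5],a[8]; lo=6,mid=9 → [5, 7, 7, 3, 5, 5, 8, 8, 8, 5]
a[mid]=5<8: swap a[6],a[9]; lo=7,mid=10 → [5, 7, 7, 3, 5, 5, 5, 8, 8, 8]
end: lo=7, hi=9; a = [5, 7, 7, 3, 5, 5, 5, 8, 8, 8]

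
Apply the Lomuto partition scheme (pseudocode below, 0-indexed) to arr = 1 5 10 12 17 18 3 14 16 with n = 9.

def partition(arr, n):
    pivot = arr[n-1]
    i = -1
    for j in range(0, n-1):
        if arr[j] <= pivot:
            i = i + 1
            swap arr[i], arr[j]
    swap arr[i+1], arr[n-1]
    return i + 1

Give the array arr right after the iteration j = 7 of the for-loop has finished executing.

1 5 10 12 3 14 17 18 16

pivot = arr[8] = 16; i = -1
j=0: arr[0]=1 ≤ 16 → i=0, swap arr[0],arr[0] (no change) → 1 5 10 12 17 18 3 14 16
j=1: arr[1]=5 ≤ 16 → i=1, swap arr[1],arr[1] (no change) → 1 5 10 12 17 18 3 14 16
j=2: arr[2]=10 ≤ 16 → i=2, swap arr[2],arr[2] (no change) → 1 5 10 12 17 18 3 14 16
j=3: arr[3]=12 ≤ 16 → i=3, swap arr[3],arr[3] (no change) → 1 5 10 12 17 18 3 14 16
j=4: arr[4]=17 > 16 → no swap
j=5: arr[5]=18 > 16 → no swap
j=6: arr[6]=3 ≤ 16 → i=4, swap arr[4],arr[6] → 1 5 10 12 3 18 17 14 16
j=7: arr[7]=14 ≤ 16 → i=5, swap arr[5],arr[7] → 1 5 10 12 3 14 17 18 16
(after j=7) arr = 1 5 10 12 3 14 17 18 16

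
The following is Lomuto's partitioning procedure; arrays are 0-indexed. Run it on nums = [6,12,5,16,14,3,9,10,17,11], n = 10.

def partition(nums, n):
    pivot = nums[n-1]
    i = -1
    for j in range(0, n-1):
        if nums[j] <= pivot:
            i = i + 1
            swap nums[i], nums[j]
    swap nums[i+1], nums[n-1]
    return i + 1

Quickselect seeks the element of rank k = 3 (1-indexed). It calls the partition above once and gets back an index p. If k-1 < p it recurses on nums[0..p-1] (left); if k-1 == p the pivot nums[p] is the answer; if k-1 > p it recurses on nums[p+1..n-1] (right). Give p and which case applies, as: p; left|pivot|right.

pivot = nums[9] = 11; i = -1
j=0: nums[0]=6 ≤ 11 → i=0, swap nums[0],nums[0] (no change) → [6,12,5,16,14,3,9,10,17,11]
j=1: nums[1]=12 > 11 → no swap
j=2: nums[2]=5 ≤ 11 → i=1, swap nums[1],nums[2] → [6,5,12,16,14,3,9,10,17,11]
j=3: nums[3]=16 > 11 → no swap
j=4: nums[4]=14 > 11 → no swap
j=5: nums[5]=3 ≤ 11 → i=2, swap nums[2],nums[5] → [6,5,3,16,14,12,9,10,17,11]
j=6: nums[6]=9 ≤ 11 → i=3, swap nums[3],nums[6] → [6,5,3,9,14,12,16,10,17,11]
j=7: nums[7]=10 ≤ 11 → i=4, swap nums[4],nums[7] → [6,5,3,9,10,12,16,14,17,11]
j=8: nums[8]=17 > 11 → no swap
final swap nums[5],nums[9] → [6,5,3,9,10,11,16,14,17,12]; return 5
p = 5; k-1 = 2 < 5 ⇒ left

5; left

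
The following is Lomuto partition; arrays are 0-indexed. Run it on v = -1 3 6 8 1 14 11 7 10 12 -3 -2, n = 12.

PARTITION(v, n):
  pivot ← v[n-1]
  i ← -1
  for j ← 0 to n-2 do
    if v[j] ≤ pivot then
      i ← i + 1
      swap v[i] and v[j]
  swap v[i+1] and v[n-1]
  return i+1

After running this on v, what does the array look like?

-3 -2 6 8 1 14 11 7 10 12 -1 3

pivot = v[11] = -2; i = -1
j=0: v[0]=-1 > -2 → no swap
j=1: v[1]=3 > -2 → no swap
j=2: v[2]=6 > -2 → no swap
j=3: v[3]=8 > -2 → no swap
j=4: v[4]=1 > -2 → no swap
j=5: v[5]=14 > -2 → no swap
j=6: v[6]=11 > -2 → no swap
j=7: v[7]=7 > -2 → no swap
j=8: v[8]=10 > -2 → no swap
j=9: v[9]=12 > -2 → no swap
j=10: v[10]=-3 ≤ -2 → i=0, swap v[0],v[10] → -3 3 6 8 1 14 11 7 10 12 -1 -2
final swap v[1],v[11] → -3 -2 6 8 1 14 11 7 10 12 -1 3; return 1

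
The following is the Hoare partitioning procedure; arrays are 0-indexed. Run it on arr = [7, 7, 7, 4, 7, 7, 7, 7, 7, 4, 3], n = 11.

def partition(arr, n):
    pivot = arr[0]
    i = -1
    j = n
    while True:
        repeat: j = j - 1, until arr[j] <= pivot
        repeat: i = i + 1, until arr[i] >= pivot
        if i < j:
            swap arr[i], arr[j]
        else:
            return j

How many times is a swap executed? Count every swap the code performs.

5

pivot=7
j stops at 10 (3), i stops at 0 (7); swap ⇒ [3, 7, 7, 4, 7, 7, 7, 7, 7, 4, 7]
j stops at 9 (4), i stops at 1 (7); swap ⇒ [3, 4, 7, 4, 7, 7, 7, 7, 7, 7, 7]
j stops at 8 (7), i stops at 2 (7); swap ⇒ [3, 4, 7, 4, 7, 7, 7, 7, 7, 7, 7]
j stops at 7 (7), i stops at 4 (7); swap ⇒ [3, 4, 7, 4, 7, 7, 7, 7, 7, 7, 7]
j stops at 6 (7), i stops at 5 (7); swap ⇒ [3, 4, 7, 4, 7, 7, 7, 7, 7, 7, 7]
j stops at 5, i stops at 6; i≥j ⇒ return 5. arr=[3, 4, 7, 4, 7, 7, 7, 7, 7, 7, 7]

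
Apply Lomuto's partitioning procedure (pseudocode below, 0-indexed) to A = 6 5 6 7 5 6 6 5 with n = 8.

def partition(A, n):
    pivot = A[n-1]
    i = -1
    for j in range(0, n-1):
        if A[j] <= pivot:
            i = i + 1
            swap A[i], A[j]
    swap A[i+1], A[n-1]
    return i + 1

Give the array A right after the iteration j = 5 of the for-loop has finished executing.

5 5 6 7 6 6 6 5

pivot = A[7] = 5; i = -1
j=0: A[0]=6 > 5 → no swap
j=1: A[1]=5 ≤ 5 → i=0, swap A[0],A[1] → 5 6 6 7 5 6 6 5
j=2: A[2]=6 > 5 → no swap
j=3: A[3]=7 > 5 → no swap
j=4: A[4]=5 ≤ 5 → i=1, swap A[1],A[4] → 5 5 6 7 6 6 6 5
j=5: A[5]=6 > 5 → no swap
(after j=5) A = 5 5 6 7 6 6 6 5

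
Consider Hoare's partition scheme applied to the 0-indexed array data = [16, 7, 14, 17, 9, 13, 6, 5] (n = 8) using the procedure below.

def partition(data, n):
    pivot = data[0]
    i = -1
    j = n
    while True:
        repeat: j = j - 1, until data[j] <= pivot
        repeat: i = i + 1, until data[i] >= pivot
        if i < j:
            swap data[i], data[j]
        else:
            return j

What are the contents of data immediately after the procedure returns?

[5, 7, 14, 6, 9, 13, 17, 16]

pivot=16
j stops at 7 (5), i stops at 0 (16); swap ⇒ [5, 7, 14, 17, 9, 13, 6, 16]
j stops at 6 (6), i stops at 3 (17); swap ⇒ [5, 7, 14, 6, 9, 13, 17, 16]
j stops at 5, i stops at 6; i≥j ⇒ return 5. data=[5, 7, 14, 6, 9, 13, 17, 16]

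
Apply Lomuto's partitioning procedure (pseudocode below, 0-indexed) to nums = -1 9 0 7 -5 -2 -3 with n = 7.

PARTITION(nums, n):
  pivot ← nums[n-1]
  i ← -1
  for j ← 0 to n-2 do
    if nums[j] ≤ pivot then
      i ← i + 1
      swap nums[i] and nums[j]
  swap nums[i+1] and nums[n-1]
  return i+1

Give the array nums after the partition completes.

pivot=-3, i=-1
j=0: -1>-3, skip
j=1: 9>-3, skip
j=2: 0>-3, skip
j=3: 7>-3, skip
j=4: -5≤-3, i=0, swap(0,4) ⇒ -5 9 0 7 -1 -2 -3
j=5: -2>-3, skip
swap(1,6) ⇒ -5 -3 0 7 -1 -2 9; return 1

-5 -3 0 7 -1 -2 9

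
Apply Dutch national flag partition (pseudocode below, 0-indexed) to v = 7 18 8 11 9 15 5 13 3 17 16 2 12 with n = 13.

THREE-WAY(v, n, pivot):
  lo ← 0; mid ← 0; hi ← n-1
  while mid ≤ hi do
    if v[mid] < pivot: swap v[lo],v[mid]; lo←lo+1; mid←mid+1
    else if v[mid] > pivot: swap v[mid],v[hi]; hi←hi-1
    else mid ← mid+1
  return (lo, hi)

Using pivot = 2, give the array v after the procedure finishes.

2 8 11 9 15 5 13 3 17 16 18 12 7

lo=0 mid=0 hi=12
7>2: swap(0,12), hi=11 ⇒ 12 18 8 11 9 15 5 13 3 17 16 2 7
12>2: swap(0,11), hi=10 ⇒ 2 18 8 11 9 15 5 13 3 17 16 12 7
2=2: mid=1
18>2: swap(1,10), hi=9 ⇒ 2 16 8 11 9 15 5 13 3 17 18 12 7
16>2: swap(1,9), hi=8 ⇒ 2 17 8 11 9 15 5 13 3 16 18 12 7
17>2: swap(1,8), hi=7 ⇒ 2 3 8 11 9 15 5 13 17 16 18 12 7
3>2: swap(1,7), hi=6 ⇒ 2 13 8 11 9 15 5 3 17 16 18 12 7
13>2: swap(1,6), hi=5 ⇒ 2 5 8 11 9 15 13 3 17 16 18 12 7
5>2: swap(1,5), hi=4 ⇒ 2 15 8 11 9 5 13 3 17 16 18 12 7
15>2: swap(1,4), hi=3 ⇒ 2 9 8 11 15 5 13 3 17 16 18 12 7
9>2: swap(1,3), hi=2 ⇒ 2 11 8 9 15 5 13 3 17 16 18 12 7
11>2: swap(1,2), hi=1 ⇒ 2 8 11 9 15 5 13 3 17 16 18 12 7
8>2: swap(1,1), hi=0 ⇒ 2 8 11 9 15 5 13 3 17 16 18 12 7
done. lo=0 hi=0; v=2 8 11 9 15 5 13 3 17 16 18 12 7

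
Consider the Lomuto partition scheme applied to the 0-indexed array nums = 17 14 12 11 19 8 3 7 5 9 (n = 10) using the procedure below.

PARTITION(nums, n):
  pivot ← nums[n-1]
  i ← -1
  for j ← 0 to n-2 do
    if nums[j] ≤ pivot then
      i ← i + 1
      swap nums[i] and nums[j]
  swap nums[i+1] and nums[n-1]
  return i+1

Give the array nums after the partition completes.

pivot = nums[9] = 9; i = -1
j=0: nums[0]=17 > 9 → no swap
j=1: nums[1]=14 > 9 → no swap
j=2: nums[2]=12 > 9 → no swap
j=3: nums[3]=11 > 9 → no swap
j=4: nums[4]=19 > 9 → no swap
j=5: nums[5]=8 ≤ 9 → i=0, swap nums[0],nums[5] → 8 14 12 11 19 17 3 7 5 9
j=6: nums[6]=3 ≤ 9 → i=1, swap nums[1],nums[6] → 8 3 12 11 19 17 14 7 5 9
j=7: nums[7]=7 ≤ 9 → i=2, swap nums[2],nums[7] → 8 3 7 11 19 17 14 12 5 9
j=8: nums[8]=5 ≤ 9 → i=3, swap nums[3],nums[8] → 8 3 7 5 19 17 14 12 11 9
final swap nums[4],nums[9] → 8 3 7 5 9 17 14 12 11 19; return 4

8 3 7 5 9 17 14 12 11 19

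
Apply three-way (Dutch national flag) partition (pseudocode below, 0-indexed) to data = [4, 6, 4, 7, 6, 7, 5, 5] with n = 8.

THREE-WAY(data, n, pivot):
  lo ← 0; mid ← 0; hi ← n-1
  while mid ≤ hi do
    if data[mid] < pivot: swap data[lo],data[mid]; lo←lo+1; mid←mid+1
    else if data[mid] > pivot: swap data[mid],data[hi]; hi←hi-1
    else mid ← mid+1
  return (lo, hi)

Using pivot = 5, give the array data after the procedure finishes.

[4, 4, 5, 5, 7, 6, 7, 6]

pivot = 5; lo=0, mid=0, hi=7
data[mid]=4<5: swap data[0],data[0]; lo=1,mid=1 → [4, 6, 4, 7, 6, 7, 5, 5]
data[mid]=6>5: swap data[1],data[7]; hi=6 → [4, 5, 4, 7, 6, 7, 5, 6]
data[mid]=5=5: mid=2
data[mid]=4<5: swap data[1],data[2]; lo=2,mid=3 → [4, 4, 5, 7, 6, 7, 5, 6]
data[mid]=7>5: swap data[3],data[6]; hi=5 → [4, 4, 5, 5, 6, 7, 7, 6]
data[mid]=5=5: mid=4
data[mid]=6>5: swap data[4],data[5]; hi=4 → [4, 4, 5, 5, 7, 6, 7, 6]
data[mid]=7>5: swap data[4],data[4]; hi=3 → [4, 4, 5, 5, 7, 6, 7, 6]
end: lo=2, hi=3; data = [4, 4, 5, 5, 7, 6, 7, 6]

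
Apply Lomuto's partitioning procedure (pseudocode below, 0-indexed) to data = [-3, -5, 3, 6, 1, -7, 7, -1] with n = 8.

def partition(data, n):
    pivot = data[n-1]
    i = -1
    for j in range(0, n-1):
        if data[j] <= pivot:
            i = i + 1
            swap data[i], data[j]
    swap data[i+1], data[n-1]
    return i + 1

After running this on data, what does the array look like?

pivot=-1, i=-1
j=0: -3≤-1, i=0, swap(0,0) ⇒ [-3, -5, 3, 6, 1, -7, 7, -1]
j=1: -5≤-1, i=1, swap(1,1) ⇒ [-3, -5, 3, 6, 1, -7, 7, -1]
j=2: 3>-1, skip
j=3: 6>-1, skip
j=4: 1>-1, skip
j=5: -7≤-1, i=2, swap(2,5) ⇒ [-3, -5, -7, 6, 1, 3, 7, -1]
j=6: 7>-1, skip
swap(3,7) ⇒ [-3, -5, -7, -1, 1, 3, 7, 6]; return 3

[-3, -5, -7, -1, 1, 3, 7, 6]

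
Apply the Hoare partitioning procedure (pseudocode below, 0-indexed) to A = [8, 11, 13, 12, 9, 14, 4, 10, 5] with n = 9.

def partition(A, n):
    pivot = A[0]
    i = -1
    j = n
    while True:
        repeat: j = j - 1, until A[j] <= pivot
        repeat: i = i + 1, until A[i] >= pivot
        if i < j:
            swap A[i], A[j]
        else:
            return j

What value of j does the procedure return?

pivot = A[0] = 8; i = -1, j = 9
j→8 (A[8]=5≤8), i→0 (A[0]=8≥8); i<j, swap → [5, 11, 13, 12, 9, 14, 4, 10, 8]
j→6 (A[6]=4≤8), i→1 (A[1]=11≥8); i<j, swap → [5, 4, 13, 12, 9, 14, 11, 10, 8]
j→1, i→2; i≥j, return j=1. A = [5, 4, 13, 12, 9, 14, 11, 10, 8]

1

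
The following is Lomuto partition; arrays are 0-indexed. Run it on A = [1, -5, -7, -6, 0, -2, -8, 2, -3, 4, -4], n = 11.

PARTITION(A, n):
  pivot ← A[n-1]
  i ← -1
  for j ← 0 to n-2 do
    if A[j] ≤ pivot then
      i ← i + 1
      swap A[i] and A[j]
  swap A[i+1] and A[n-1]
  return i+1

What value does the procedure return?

4

pivot=-4, i=-1
j=0: 1>-4, skip
j=1: -5≤-4, i=0, swap(0,1) ⇒ [-5, 1, -7, -6, 0, -2, -8, 2, -3, 4, -4]
j=2: -7≤-4, i=1, swap(1,2) ⇒ [-5, -7, 1, -6, 0, -2, -8, 2, -3, 4, -4]
j=3: -6≤-4, i=2, swap(2,3) ⇒ [-5, -7, -6, 1, 0, -2, -8, 2, -3, 4, -4]
j=4: 0>-4, skip
j=5: -2>-4, skip
j=6: -8≤-4, i=3, swap(3,6) ⇒ [-5, -7, -6, -8, 0, -2, 1, 2, -3, 4, -4]
j=7: 2>-4, skip
j=8: -3>-4, skip
j=9: 4>-4, skip
swap(4,10) ⇒ [-5, -7, -6, -8, -4, -2, 1, 2, -3, 4, 0]; return 4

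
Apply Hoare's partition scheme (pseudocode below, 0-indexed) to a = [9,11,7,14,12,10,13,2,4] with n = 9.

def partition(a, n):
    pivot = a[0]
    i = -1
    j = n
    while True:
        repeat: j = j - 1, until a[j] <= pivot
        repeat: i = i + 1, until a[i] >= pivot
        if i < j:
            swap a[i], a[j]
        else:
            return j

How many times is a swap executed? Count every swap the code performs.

2

pivot=9
j stops at 8 (4), i stops at 0 (9); swap ⇒ [4,11,7,14,12,10,13,2,9]
j stops at 7 (2), i stops at 1 (11); swap ⇒ [4,2,7,14,12,10,13,11,9]
j stops at 2, i stops at 3; i≥j ⇒ return 2. a=[4,2,7,14,12,10,13,11,9]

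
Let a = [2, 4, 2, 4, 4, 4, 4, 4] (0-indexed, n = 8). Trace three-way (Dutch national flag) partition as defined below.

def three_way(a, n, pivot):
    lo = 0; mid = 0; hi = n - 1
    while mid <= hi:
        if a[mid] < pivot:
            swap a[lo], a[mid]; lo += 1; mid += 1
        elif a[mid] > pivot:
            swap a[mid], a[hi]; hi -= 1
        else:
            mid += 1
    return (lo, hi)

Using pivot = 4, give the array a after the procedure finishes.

[2, 2, 4, 4, 4, 4, 4, 4]

pivot = 4; lo=0, mid=0, hi=7
a[mid]=2<4: swap a[0],a[0]; lo=1,mid=1 → [2, 4, 2, 4, 4, 4, 4, 4]
a[mid]=4=4: mid=2
a[mid]=2<4: swap a[1],a[2]; lo=2,mid=3 → [2, 2, 4, 4, 4, 4, 4, 4]
a[mid]=4=4: mid=4
a[mid]=4=4: mid=5
a[mid]=4=4: mid=6
a[mid]=4=4: mid=7
a[mid]=4=4: mid=8
end: lo=2, hi=7; a = [2, 2, 4, 4, 4, 4, 4, 4]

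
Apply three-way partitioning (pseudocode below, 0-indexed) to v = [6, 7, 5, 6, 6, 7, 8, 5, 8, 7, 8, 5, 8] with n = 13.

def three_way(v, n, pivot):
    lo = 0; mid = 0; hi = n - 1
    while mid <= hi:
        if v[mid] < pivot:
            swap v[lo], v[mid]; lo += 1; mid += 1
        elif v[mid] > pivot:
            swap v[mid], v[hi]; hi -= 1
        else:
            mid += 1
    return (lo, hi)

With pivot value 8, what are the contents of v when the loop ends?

pivot = 8; lo=0, mid=0, hi=12
v[mid]=6<8: swap v[0],v[0]; lo=1,mid=1 → [6, 7, 5, 6, 6, 7, 8, 5, 8, 7, 8, 5, 8]
v[mid]=7<8: swap v[1],v[1]; lo=2,mid=2 → [6, 7, 5, 6, 6, 7, 8, 5, 8, 7, 8, 5, 8]
v[mid]=5<8: swap v[2],v[2]; lo=3,mid=3 → [6, 7, 5, 6, 6, 7, 8, 5, 8, 7, 8, 5, 8]
v[mid]=6<8: swap v[3],v[3]; lo=4,mid=4 → [6, 7, 5, 6, 6, 7, 8, 5, 8, 7, 8, 5, 8]
v[mid]=6<8: swap v[4],v[4]; lo=5,mid=5 → [6, 7, 5, 6, 6, 7, 8, 5, 8, 7, 8, 5, 8]
v[mid]=7<8: swap v[5],v[5]; lo=6,mid=6 → [6, 7, 5, 6, 6, 7, 8, 5, 8, 7, 8, 5, 8]
v[mid]=8=8: mid=7
v[mid]=5<8: swap v[6],v[7]; lo=7,mid=8 → [6, 7, 5, 6, 6, 7, 5, 8, 8, 7, 8, 5, 8]
v[mid]=8=8: mid=9
v[mid]=7<8: swap v[7],v[9]; lo=8,mid=10 → [6, 7, 5, 6, 6, 7, 5, 7, 8, 8, 8, 5, 8]
v[mid]=8=8: mid=11
v[mid]=5<8: swap v[8],v[11]; lo=9,mid=12 → [6, 7, 5, 6, 6, 7, 5, 7, 5, 8, 8, 8, 8]
v[mid]=8=8: mid=13
end: lo=9, hi=12; v = [6, 7, 5, 6, 6, 7, 5, 7, 5, 8, 8, 8, 8]

[6, 7, 5, 6, 6, 7, 5, 7, 5, 8, 8, 8, 8]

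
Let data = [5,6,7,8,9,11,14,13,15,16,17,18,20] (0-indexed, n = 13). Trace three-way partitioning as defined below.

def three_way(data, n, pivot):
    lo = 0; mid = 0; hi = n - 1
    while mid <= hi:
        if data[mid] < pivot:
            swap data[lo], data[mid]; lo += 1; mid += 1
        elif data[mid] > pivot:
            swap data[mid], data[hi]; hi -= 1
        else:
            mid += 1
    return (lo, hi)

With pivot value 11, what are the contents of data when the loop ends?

[5,6,7,8,9,11,13,15,16,17,18,20,14]

pivot = 11; lo=0, mid=0, hi=12
data[mid]=5<11: swap data[0],data[0]; lo=1,mid=1 → [5,6,7,8,9,11,14,13,15,16,17,18,20]
data[mid]=6<11: swap data[1],data[1]; lo=2,mid=2 → [5,6,7,8,9,11,14,13,15,16,17,18,20]
data[mid]=7<11: swap data[2],data[2]; lo=3,mid=3 → [5,6,7,8,9,11,14,13,15,16,17,18,20]
data[mid]=8<11: swap data[3],data[3]; lo=4,mid=4 → [5,6,7,8,9,11,14,13,15,16,17,18,20]
data[mid]=9<11: swap data[4],data[4]; lo=5,mid=5 → [5,6,7,8,9,11,14,13,15,16,17,18,20]
data[mid]=11=11: mid=6
data[mid]=14>11: swap data[6],data[12]; hi=11 → [5,6,7,8,9,11,20,13,15,16,17,18,14]
data[mid]=20>11: swap data[6],data[11]; hi=10 → [5,6,7,8,9,11,18,13,15,16,17,20,14]
data[mid]=18>11: swap data[6],data[10]; hi=9 → [5,6,7,8,9,11,17,13,15,16,18,20,14]
data[mid]=17>11: swap data[6],data[9]; hi=8 → [5,6,7,8,9,11,16,13,15,17,18,20,14]
data[mid]=16>11: swap data[6],data[8]; hi=7 → [5,6,7,8,9,11,15,13,16,17,18,20,14]
data[mid]=15>11: swap data[6],data[7]; hi=6 → [5,6,7,8,9,11,13,15,16,17,18,20,14]
data[mid]=13>11: swap data[6],data[6]; hi=5 → [5,6,7,8,9,11,13,15,16,17,18,20,14]
end: lo=5, hi=5; data = [5,6,7,8,9,11,13,15,16,17,18,20,14]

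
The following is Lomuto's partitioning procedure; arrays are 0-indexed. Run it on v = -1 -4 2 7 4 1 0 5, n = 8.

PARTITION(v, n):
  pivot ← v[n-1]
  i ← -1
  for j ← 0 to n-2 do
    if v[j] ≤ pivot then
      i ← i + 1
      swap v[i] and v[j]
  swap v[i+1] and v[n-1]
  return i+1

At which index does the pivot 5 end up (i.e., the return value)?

6

pivot=5, i=-1
j=0: -1≤5, i=0, swap(0,0) ⇒ -1 -4 2 7 4 1 0 5
j=1: -4≤5, i=1, swap(1,1) ⇒ -1 -4 2 7 4 1 0 5
j=2: 2≤5, i=2, swap(2,2) ⇒ -1 -4 2 7 4 1 0 5
j=3: 7>5, skip
j=4: 4≤5, i=3, swap(3,4) ⇒ -1 -4 2 4 7 1 0 5
j=5: 1≤5, i=4, swap(4,5) ⇒ -1 -4 2 4 1 7 0 5
j=6: 0≤5, i=5, swap(5,6) ⇒ -1 -4 2 4 1 0 7 5
swap(6,7) ⇒ -1 -4 2 4 1 0 5 7; return 6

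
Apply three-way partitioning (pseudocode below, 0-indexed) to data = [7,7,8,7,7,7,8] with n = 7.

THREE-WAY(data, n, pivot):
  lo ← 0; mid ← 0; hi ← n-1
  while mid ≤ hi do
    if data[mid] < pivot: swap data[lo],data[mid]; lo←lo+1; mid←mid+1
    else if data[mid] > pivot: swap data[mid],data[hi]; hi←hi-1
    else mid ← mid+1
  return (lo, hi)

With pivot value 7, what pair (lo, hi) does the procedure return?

pivot = 7; lo=0, mid=0, hi=6
data[mid]=7=7: mid=1
data[mid]=7=7: mid=2
data[mid]=8>7: swap data[2],data[6]; hi=5 → [7,7,8,7,7,7,8]
data[mid]=8>7: swap data[2],data[5]; hi=4 → [7,7,7,7,7,8,8]
data[mid]=7=7: mid=3
data[mid]=7=7: mid=4
data[mid]=7=7: mid=5
end: lo=0, hi=4; data = [7,7,7,7,7,8,8]

(0, 4)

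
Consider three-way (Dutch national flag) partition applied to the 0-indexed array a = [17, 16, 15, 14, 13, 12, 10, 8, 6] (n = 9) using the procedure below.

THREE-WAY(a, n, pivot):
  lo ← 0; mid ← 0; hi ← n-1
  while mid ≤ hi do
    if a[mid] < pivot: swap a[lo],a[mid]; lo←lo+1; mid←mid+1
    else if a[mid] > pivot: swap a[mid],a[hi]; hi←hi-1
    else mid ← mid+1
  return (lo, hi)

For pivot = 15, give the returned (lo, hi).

(6, 6)

pivot = 15; lo=0, mid=0, hi=8
a[mid]=17>15: swap a[0],a[8]; hi=7 → [6, 16, 15, 14, 13, 12, 10, 8, 17]
a[mid]=6<15: swap a[0],a[0]; lo=1,mid=1 → [6, 16, 15, 14, 13, 12, 10, 8, 17]
a[mid]=16>15: swap a[1],a[7]; hi=6 → [6, 8, 15, 14, 13, 12, 10, 16, 17]
a[mid]=8<15: swap a[1],a[1]; lo=2,mid=2 → [6, 8, 15, 14, 13, 12, 10, 16, 17]
a[mid]=15=15: mid=3
a[mid]=14<15: swap a[2],a[3]; lo=3,mid=4 → [6, 8, 14, 15, 13, 12, 10, 16, 17]
a[mid]=13<15: swap a[3],a[4]; lo=4,mid=5 → [6, 8, 14, 13, 15, 12, 10, 16, 17]
a[mid]=12<15: swap a[4],a[5]; lo=5,mid=6 → [6, 8, 14, 13, 12, 15, 10, 16, 17]
a[mid]=10<15: swap a[5],a[6]; lo=6,mid=7 → [6, 8, 14, 13, 12, 10, 15, 16, 17]
end: lo=6, hi=6; a = [6, 8, 14, 13, 12, 10, 15, 16, 17]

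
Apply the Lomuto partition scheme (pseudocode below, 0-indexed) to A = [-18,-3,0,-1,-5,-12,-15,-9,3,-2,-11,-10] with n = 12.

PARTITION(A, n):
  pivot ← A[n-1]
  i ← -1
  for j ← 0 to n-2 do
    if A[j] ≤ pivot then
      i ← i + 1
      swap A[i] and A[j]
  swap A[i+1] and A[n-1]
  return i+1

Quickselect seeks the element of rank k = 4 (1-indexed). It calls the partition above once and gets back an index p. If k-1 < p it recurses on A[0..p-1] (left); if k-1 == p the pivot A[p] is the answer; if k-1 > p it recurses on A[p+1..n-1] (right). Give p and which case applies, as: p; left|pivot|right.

pivot=-10, i=-1
j=0: -18≤-10, i=0, swap(0,0) ⇒ [-18,-3,0,-1,-5,-12,-15,-9,3,-2,-11,-10]
j=1: -3>-10, skip
j=2: 0>-10, skip
j=3: -1>-10, skip
j=4: -5>-10, skip
j=5: -12≤-10, i=1, swap(1,5) ⇒ [-18,-12,0,-1,-5,-3,-15,-9,3,-2,-11,-10]
j=6: -15≤-10, i=2, swap(2,6) ⇒ [-18,-12,-15,-1,-5,-3,0,-9,3,-2,-11,-10]
j=7: -9>-10, skip
j=8: 3>-10, skip
j=9: -2>-10, skip
j=10: -11≤-10, i=3, swap(3,10) ⇒ [-18,-12,-15,-11,-5,-3,0,-9,3,-2,-1,-10]
swap(4,11) ⇒ [-18,-12,-15,-11,-10,-3,0,-9,3,-2,-1,-5]; return 4
p = 4; k-1 = 3 < 4 ⇒ left

4; left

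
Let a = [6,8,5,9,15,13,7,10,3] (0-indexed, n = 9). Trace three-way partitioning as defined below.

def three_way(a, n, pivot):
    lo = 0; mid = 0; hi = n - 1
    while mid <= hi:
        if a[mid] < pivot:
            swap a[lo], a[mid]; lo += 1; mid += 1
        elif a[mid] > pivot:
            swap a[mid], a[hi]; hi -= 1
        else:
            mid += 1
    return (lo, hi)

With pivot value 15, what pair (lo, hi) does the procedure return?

(8, 8)

lo=0 mid=0 hi=8
6<15: swap(0,0), lo=1 mid=1 ⇒ [6,8,5,9,15,13,7,10,3]
8<15: swap(1,1), lo=2 mid=2 ⇒ [6,8,5,9,15,13,7,10,3]
5<15: swap(2,2), lo=3 mid=3 ⇒ [6,8,5,9,15,13,7,10,3]
9<15: swap(3,3), lo=4 mid=4 ⇒ [6,8,5,9,15,13,7,10,3]
15=15: mid=5
13<15: swap(4,5), lo=5 mid=6 ⇒ [6,8,5,9,13,15,7,10,3]
7<15: swap(5,6), lo=6 mid=7 ⇒ [6,8,5,9,13,7,15,10,3]
10<15: swap(6,7), lo=7 mid=8 ⇒ [6,8,5,9,13,7,10,15,3]
3<15: swap(7,8), lo=8 mid=9 ⇒ [6,8,5,9,13,7,10,3,15]
done. lo=8 hi=8; a=[6,8,5,9,13,7,10,3,15]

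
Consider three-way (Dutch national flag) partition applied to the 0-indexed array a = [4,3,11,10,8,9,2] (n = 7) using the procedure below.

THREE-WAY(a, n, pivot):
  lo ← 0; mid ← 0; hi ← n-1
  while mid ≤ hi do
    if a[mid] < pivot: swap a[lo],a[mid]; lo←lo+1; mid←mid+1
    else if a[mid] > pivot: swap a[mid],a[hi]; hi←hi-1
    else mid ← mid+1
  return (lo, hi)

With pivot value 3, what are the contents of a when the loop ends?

pivot = 3; lo=0, mid=0, hi=6
a[mid]=4>3: swap a[0],a[6]; hi=5 → [2,3,11,10,8,9,4]
a[mid]=2<3: swap a[0],a[0]; lo=1,mid=1 → [2,3,11,10,8,9,4]
a[mid]=3=3: mid=2
a[mid]=11>3: swap a[2],a[5]; hi=4 → [2,3,9,10,8,11,4]
a[mid]=9>3: swap a[2],a[4]; hi=3 → [2,3,8,10,9,11,4]
a[mid]=8>3: swap a[2],a[3]; hi=2 → [2,3,10,8,9,11,4]
a[mid]=10>3: swap a[2],a[2]; hi=1 → [2,3,10,8,9,11,4]
end: lo=1, hi=1; a = [2,3,10,8,9,11,4]

[2,3,10,8,9,11,4]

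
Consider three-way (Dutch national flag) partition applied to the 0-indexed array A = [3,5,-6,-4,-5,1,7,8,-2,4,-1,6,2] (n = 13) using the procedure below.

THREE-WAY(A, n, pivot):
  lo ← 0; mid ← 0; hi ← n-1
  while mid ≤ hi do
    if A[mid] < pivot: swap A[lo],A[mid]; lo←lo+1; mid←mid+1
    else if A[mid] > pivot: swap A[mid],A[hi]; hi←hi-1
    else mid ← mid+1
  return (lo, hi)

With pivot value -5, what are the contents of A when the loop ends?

[-6,-5,-4,5,1,7,8,-2,4,-1,6,2,3]

pivot = -5; lo=0, mid=0, hi=12
A[mid]=3>-5: swap A[0],A[12]; hi=11 → [2,5,-6,-4,-5,1,7,8,-2,4,-1,6,3]
A[mid]=2>-5: swap A[0],A[11]; hi=10 → [6,5,-6,-4,-5,1,7,8,-2,4,-1,2,3]
A[mid]=6>-5: swap A[0],A[10]; hi=9 → [-1,5,-6,-4,-5,1,7,8,-2,4,6,2,3]
A[mid]=-1>-5: swap A[0],A[9]; hi=8 → [4,5,-6,-4,-5,1,7,8,-2,-1,6,2,3]
A[mid]=4>-5: swap A[0],A[8]; hi=7 → [-2,5,-6,-4,-5,1,7,8,4,-1,6,2,3]
A[mid]=-2>-5: swap A[0],A[7]; hi=6 → [8,5,-6,-4,-5,1,7,-2,4,-1,6,2,3]
A[mid]=8>-5: swap A[0],A[6]; hi=5 → [7,5,-6,-4,-5,1,8,-2,4,-1,6,2,3]
A[mid]=7>-5: swap A[0],A[5]; hi=4 → [1,5,-6,-4,-5,7,8,-2,4,-1,6,2,3]
A[mid]=1>-5: swap A[0],A[4]; hi=3 → [-5,5,-6,-4,1,7,8,-2,4,-1,6,2,3]
A[mid]=-5=-5: mid=1
A[mid]=5>-5: swap A[1],A[3]; hi=2 → [-5,-4,-6,5,1,7,8,-2,4,-1,6,2,3]
A[mid]=-4>-5: swap A[1],A[2]; hi=1 → [-5,-6,-4,5,1,7,8,-2,4,-1,6,2,3]
A[mid]=-6<-5: swap A[0],A[1]; lo=1,mid=2 → [-6,-5,-4,5,1,7,8,-2,4,-1,6,2,3]
end: lo=1, hi=1; A = [-6,-5,-4,5,1,7,8,-2,4,-1,6,2,3]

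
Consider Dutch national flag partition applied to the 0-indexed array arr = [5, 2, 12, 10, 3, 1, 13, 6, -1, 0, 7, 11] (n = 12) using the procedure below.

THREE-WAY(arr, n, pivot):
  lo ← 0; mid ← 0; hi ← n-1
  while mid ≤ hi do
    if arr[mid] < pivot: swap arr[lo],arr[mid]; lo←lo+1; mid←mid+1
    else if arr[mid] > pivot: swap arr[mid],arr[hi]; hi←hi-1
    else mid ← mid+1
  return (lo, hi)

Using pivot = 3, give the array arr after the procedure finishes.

[0, 2, -1, 1, 3, 13, 6, 10, 12, 7, 11, 5]

lo=0 mid=0 hi=11
5>3: swap(0,11), hi=10 ⇒ [11, 2, 12, 10, 3, 1, 13, 6, -1, 0, 7, 5]
11>3: swap(0,10), hi=9 ⇒ [7, 2, 12, 10, 3, 1, 13, 6, -1, 0, 11, 5]
7>3: swap(0,9), hi=8 ⇒ [0, 2, 12, 10, 3, 1, 13, 6, -1, 7, 11, 5]
0<3: swap(0,0), lo=1 mid=1 ⇒ [0, 2, 12, 10, 3, 1, 13, 6, -1, 7, 11, 5]
2<3: swap(1,1), lo=2 mid=2 ⇒ [0, 2, 12, 10, 3, 1, 13, 6, -1, 7, 11, 5]
12>3: swap(2,8), hi=7 ⇒ [0, 2, -1, 10, 3, 1, 13, 6, 12, 7, 11, 5]
-1<3: swap(2,2), lo=3 mid=3 ⇒ [0, 2, -1, 10, 3, 1, 13, 6, 12, 7, 11, 5]
10>3: swap(3,7), hi=6 ⇒ [0, 2, -1, 6, 3, 1, 13, 10, 12, 7, 11, 5]
6>3: swap(3,6), hi=5 ⇒ [0, 2, -1, 13, 3, 1, 6, 10, 12, 7, 11, 5]
13>3: swap(3,5), hi=4 ⇒ [0, 2, -1, 1, 3, 13, 6, 10, 12, 7, 11, 5]
1<3: swap(3,3), lo=4 mid=4 ⇒ [0, 2, -1, 1, 3, 13, 6, 10, 12, 7, 11, 5]
3=3: mid=5
done. lo=4 hi=4; arr=[0, 2, -1, 1, 3, 13, 6, 10, 12, 7, 11, 5]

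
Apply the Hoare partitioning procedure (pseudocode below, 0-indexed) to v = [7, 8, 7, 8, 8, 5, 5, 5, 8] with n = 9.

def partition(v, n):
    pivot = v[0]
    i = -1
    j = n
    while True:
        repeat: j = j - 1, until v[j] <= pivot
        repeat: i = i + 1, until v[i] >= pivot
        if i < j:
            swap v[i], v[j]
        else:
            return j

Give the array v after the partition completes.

pivot = v[0] = 7; i = -1, j = 9
j→7 (v[7]=5≤7), i→0 (v[0]=7≥7); i<j, swap → [5, 8, 7, 8, 8, 5, 5, 7, 8]
j→6 (v[6]=5≤7), i→1 (v[1]=8≥7); i<j, swap → [5, 5, 7, 8, 8, 5, 8, 7, 8]
j→5 (v[5]=5≤7), i→2 (v[2]=7≥7); i<j, swap → [5, 5, 5, 8, 8, 7, 8, 7, 8]
j→2, i→3; i≥j, return j=2. v = [5, 5, 5, 8, 8, 7, 8, 7, 8]

[5, 5, 5, 8, 8, 7, 8, 7, 8]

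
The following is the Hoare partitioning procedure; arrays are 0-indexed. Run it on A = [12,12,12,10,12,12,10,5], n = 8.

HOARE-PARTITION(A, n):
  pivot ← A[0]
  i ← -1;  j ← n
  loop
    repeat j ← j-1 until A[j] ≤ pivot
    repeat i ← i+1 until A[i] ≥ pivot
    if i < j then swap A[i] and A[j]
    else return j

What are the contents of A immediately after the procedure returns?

pivot = A[0] = 12; i = -1, j = 8
j→7 (A[7]=5≤12), i→0 (A[0]=12≥12); i<j, swap → [5,12,12,10,12,12,10,12]
j→6 (A[6]=10≤12), i→1 (A[1]=12≥12); i<j, swap → [5,10,12,10,12,12,12,12]
j→5 (A[5]=12≤12), i→2 (A[2]=12≥12); i<j, swap → [5,10,12,10,12,12,12,12]
j→4, i→4; i≥j, return j=4. A = [5,10,12,10,12,12,12,12]

[5,10,12,10,12,12,12,12]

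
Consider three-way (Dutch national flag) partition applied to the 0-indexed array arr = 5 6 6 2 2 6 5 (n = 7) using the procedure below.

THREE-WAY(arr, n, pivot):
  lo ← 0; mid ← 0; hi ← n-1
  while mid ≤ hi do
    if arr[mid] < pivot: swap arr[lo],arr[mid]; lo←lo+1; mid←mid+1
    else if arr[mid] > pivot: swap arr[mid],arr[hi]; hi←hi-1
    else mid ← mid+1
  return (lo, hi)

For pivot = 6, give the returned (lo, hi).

pivot = 6; lo=0, mid=0, hi=6
arr[mid]=5<6: swap arr[0],arr[0]; lo=1,mid=1 → 5 6 6 2 2 6 5
arr[mid]=6=6: mid=2
arr[mid]=6=6: mid=3
arr[mid]=2<6: swap arr[1],arr[3]; lo=2,mid=4 → 5 2 6 6 2 6 5
arr[mid]=2<6: swap arr[2],arr[4]; lo=3,mid=5 → 5 2 2 6 6 6 5
arr[mid]=6=6: mid=6
arr[mid]=5<6: swap arr[3],arr[6]; lo=4,mid=7 → 5 2 2 5 6 6 6
end: lo=4, hi=6; arr = 5 2 2 5 6 6 6

(4, 6)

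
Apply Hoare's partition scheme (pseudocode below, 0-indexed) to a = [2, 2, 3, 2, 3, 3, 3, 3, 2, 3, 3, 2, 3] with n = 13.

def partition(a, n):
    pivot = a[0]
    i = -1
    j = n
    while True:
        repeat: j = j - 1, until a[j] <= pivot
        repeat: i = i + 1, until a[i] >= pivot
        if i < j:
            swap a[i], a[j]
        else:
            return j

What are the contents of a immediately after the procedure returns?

[2, 2, 2, 3, 3, 3, 3, 3, 2, 3, 3, 2, 3]

pivot = a[0] = 2; i = -1, j = 13
j→11 (a[11]=2≤2), i→0 (a[0]=2≥2); i<j, swap → [2, 2, 3, 2, 3, 3, 3, 3, 2, 3, 3, 2, 3]
j→8 (a[8]=2≤2), i→1 (a[1]=2≥2); i<j, swap → [2, 2, 3, 2, 3, 3, 3, 3, 2, 3, 3, 2, 3]
j→3 (a[3]=2≤2), i→2 (a[2]=3≥2); i<j, swap → [2, 2, 2, 3, 3, 3, 3, 3, 2, 3, 3, 2, 3]
j→2, i→3; i≥j, return j=2. a = [2, 2, 2, 3, 3, 3, 3, 3, 2, 3, 3, 2, 3]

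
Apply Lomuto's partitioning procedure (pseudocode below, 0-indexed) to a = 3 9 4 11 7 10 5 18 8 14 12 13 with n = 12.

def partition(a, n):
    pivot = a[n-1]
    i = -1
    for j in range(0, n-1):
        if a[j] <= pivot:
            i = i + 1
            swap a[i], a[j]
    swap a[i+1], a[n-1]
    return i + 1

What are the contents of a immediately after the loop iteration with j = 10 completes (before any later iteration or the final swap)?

pivot = a[11] = 13; i = -1
j=0: a[0]=3 ≤ 13 → i=0, swap a[0],a[0] (no change) → 3 9 4 11 7 10 5 18 8 14 12 13
j=1: a[1]=9 ≤ 13 → i=1, swap a[1],a[1] (no change) → 3 9 4 11 7 10 5 18 8 14 12 13
j=2: a[2]=4 ≤ 13 → i=2, swap a[2],a[2] (no change) → 3 9 4 11 7 10 5 18 8 14 12 13
j=3: a[3]=11 ≤ 13 → i=3, swap a[3],a[3] (no change) → 3 9 4 11 7 10 5 18 8 14 12 13
j=4: a[4]=7 ≤ 13 → i=4, swap a[4],a[4] (no change) → 3 9 4 11 7 10 5 18 8 14 12 13
j=5: a[5]=10 ≤ 13 → i=5, swap a[5],a[5] (no change) → 3 9 4 11 7 10 5 18 8 14 12 13
j=6: a[6]=5 ≤ 13 → i=6, swap a[6],a[6] (no change) → 3 9 4 11 7 10 5 18 8 14 12 13
j=7: a[7]=18 > 13 → no swap
j=8: a[8]=8 ≤ 13 → i=7, swap a[7],a[8] → 3 9 4 11 7 10 5 8 18 14 12 13
j=9: a[9]=14 > 13 → no swap
j=10: a[10]=12 ≤ 13 → i=8, swap a[8],a[10] → 3 9 4 11 7 10 5 8 12 14 18 13
(after j=10) a = 3 9 4 11 7 10 5 8 12 14 18 13

3 9 4 11 7 10 5 8 12 14 18 13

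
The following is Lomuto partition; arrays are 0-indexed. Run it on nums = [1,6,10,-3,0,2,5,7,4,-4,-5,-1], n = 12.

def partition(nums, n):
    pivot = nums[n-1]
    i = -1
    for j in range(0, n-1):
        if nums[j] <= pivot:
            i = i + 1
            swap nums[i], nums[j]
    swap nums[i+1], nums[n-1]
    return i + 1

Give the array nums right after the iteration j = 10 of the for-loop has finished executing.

pivot=-1, i=-1
j=0: 1>-1, skip
j=1: 6>-1, skip
j=2: 10>-1, skip
j=3: -3≤-1, i=0, swap(0,3) ⇒ [-3,6,10,1,0,2,5,7,4,-4,-5,-1]
j=4: 0>-1, skip
j=5: 2>-1, skip
j=6: 5>-1, skip
j=7: 7>-1, skip
j=8: 4>-1, skip
j=9: -4≤-1, i=1, swap(1,9) ⇒ [-3,-4,10,1,0,2,5,7,4,6,-5,-1]
j=10: -5≤-1, i=2, swap(2,10) ⇒ [-3,-4,-5,1,0,2,5,7,4,6,10,-1]
(after j=10) nums = [-3,-4,-5,1,0,2,5,7,4,6,10,-1]

[-3,-4,-5,1,0,2,5,7,4,6,10,-1]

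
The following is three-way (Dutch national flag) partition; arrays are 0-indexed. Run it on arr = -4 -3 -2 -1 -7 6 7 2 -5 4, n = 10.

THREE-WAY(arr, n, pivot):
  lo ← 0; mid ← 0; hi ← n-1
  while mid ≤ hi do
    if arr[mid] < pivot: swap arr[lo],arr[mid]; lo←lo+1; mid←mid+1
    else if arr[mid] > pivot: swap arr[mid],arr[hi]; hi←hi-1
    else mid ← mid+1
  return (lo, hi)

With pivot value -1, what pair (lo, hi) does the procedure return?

pivot = -1; lo=0, mid=0, hi=9
arr[mid]=-4<-1: swap arr[0],arr[0]; lo=1,mid=1 → -4 -3 -2 -1 -7 6 7 2 -5 4
arr[mid]=-3<-1: swap arr[1],arr[1]; lo=2,mid=2 → -4 -3 -2 -1 -7 6 7 2 -5 4
arr[mid]=-2<-1: swap arr[2],arr[2]; lo=3,mid=3 → -4 -3 -2 -1 -7 6 7 2 -5 4
arr[mid]=-1=-1: mid=4
arr[mid]=-7<-1: swap arr[3],arr[4]; lo=4,mid=5 → -4 -3 -2 -7 -1 6 7 2 -5 4
arr[mid]=6>-1: swap arr[5],arr[9]; hi=8 → -4 -3 -2 -7 -1 4 7 2 -5 6
arr[mid]=4>-1: swap arr[5],arr[8]; hi=7 → -4 -3 -2 -7 -1 -5 7 2 4 6
arr[mid]=-5<-1: swap arr[4],arr[5]; lo=5,mid=6 → -4 -3 -2 -7 -5 -1 7 2 4 6
arr[mid]=7>-1: swap arr[6],arr[7]; hi=6 → -4 -3 -2 -7 -5 -1 2 7 4 6
arr[mid]=2>-1: swap arr[6],arr[6]; hi=5 → -4 -3 -2 -7 -5 -1 2 7 4 6
end: lo=5, hi=5; arr = -4 -3 -2 -7 -5 -1 2 7 4 6

(5, 5)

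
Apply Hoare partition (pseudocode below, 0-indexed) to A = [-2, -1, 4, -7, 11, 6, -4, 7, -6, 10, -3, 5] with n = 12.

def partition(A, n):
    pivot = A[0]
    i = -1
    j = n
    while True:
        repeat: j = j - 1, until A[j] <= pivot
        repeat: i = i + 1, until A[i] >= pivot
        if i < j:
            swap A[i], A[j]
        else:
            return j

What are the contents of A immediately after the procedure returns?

[-3, -6, -4, -7, 11, 6, 4, 7, -1, 10, -2, 5]

pivot=-2
j stops at 10 (-3), i stops at 0 (-2); swap ⇒ [-3, -1, 4, -7, 11, 6, -4, 7, -6, 10, -2, 5]
j stops at 8 (-6), i stops at 1 (-1); swap ⇒ [-3, -6, 4, -7, 11, 6, -4, 7, -1, 10, -2, 5]
j stops at 6 (-4), i stops at 2 (4); swap ⇒ [-3, -6, -4, -7, 11, 6, 4, 7, -1, 10, -2, 5]
j stops at 3, i stops at 4; i≥j ⇒ return 3. A=[-3, -6, -4, -7, 11, 6, 4, 7, -1, 10, -2, 5]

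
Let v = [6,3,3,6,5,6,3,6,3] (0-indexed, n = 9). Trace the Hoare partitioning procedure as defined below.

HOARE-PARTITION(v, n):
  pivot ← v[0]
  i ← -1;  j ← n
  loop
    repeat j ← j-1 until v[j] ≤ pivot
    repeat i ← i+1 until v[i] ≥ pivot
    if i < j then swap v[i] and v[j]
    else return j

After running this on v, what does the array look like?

[3,3,3,6,5,3,6,6,6]

pivot=6
j stops at 8 (3), i stops at 0 (6); swap ⇒ [3,3,3,6,5,6,3,6,6]
j stops at 7 (6), i stops at 3 (6); swap ⇒ [3,3,3,6,5,6,3,6,6]
j stops at 6 (3), i stops at 5 (6); swap ⇒ [3,3,3,6,5,3,6,6,6]
j stops at 5, i stops at 6; i≥j ⇒ return 5. v=[3,3,3,6,5,3,6,6,6]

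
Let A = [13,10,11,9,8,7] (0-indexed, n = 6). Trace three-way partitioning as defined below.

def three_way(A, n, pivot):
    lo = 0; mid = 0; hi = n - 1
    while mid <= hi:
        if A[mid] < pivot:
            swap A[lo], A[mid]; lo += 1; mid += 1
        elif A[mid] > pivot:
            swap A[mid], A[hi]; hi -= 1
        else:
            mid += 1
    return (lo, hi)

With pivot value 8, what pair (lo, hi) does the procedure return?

lo=0 mid=0 hi=5
13>8: swap(0,5), hi=4 ⇒ [7,10,11,9,8,13]
7<8: swap(0,0), lo=1 mid=1 ⇒ [7,10,11,9,8,13]
10>8: swap(1,4), hi=3 ⇒ [7,8,11,9,10,13]
8=8: mid=2
11>8: swap(2,3), hi=2 ⇒ [7,8,9,11,10,13]
9>8: swap(2,2), hi=1 ⇒ [7,8,9,11,10,13]
done. lo=1 hi=1; A=[7,8,9,11,10,13]

(1, 1)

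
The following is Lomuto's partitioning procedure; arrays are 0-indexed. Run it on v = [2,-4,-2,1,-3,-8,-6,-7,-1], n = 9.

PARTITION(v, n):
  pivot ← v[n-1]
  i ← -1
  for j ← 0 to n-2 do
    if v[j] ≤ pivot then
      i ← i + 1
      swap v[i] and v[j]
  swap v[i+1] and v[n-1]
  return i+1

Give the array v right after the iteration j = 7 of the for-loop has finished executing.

[-4,-2,-3,-8,-6,-7,2,1,-1]

pivot = v[8] = -1; i = -1
j=0: v[0]=2 > -1 → no swap
j=1: v[1]=-4 ≤ -1 → i=0, swap v[0],v[1] → [-4,2,-2,1,-3,-8,-6,-7,-1]
j=2: v[2]=-2 ≤ -1 → i=1, swap v[1],v[2] → [-4,-2,2,1,-3,-8,-6,-7,-1]
j=3: v[3]=1 > -1 → no swap
j=4: v[4]=-3 ≤ -1 → i=2, swap v[2],v[4] → [-4,-2,-3,1,2,-8,-6,-7,-1]
j=5: v[5]=-8 ≤ -1 → i=3, swap v[3],v[5] → [-4,-2,-3,-8,2,1,-6,-7,-1]
j=6: v[6]=-6 ≤ -1 → i=4, swap v[4],v[6] → [-4,-2,-3,-8,-6,1,2,-7,-1]
j=7: v[7]=-7 ≤ -1 → i=5, swap v[5],v[7] → [-4,-2,-3,-8,-6,-7,2,1,-1]
(after j=7) v = [-4,-2,-3,-8,-6,-7,2,1,-1]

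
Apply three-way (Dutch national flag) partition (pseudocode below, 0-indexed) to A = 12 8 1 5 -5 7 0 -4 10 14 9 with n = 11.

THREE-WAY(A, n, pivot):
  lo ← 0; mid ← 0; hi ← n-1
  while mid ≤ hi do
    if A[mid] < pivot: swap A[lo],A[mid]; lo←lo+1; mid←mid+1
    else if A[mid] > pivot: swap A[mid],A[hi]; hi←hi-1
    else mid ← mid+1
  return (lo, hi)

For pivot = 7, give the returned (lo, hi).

pivot = 7; lo=0, mid=0, hi=10
A[mid]=12>7: swap A[0],A[10]; hi=9 → 9 8 1 5 -5 7 0 -4 10 14 12
A[mid]=9>7: swap A[0],A[9]; hi=8 → 14 8 1 5 -5 7 0 -4 10 9 12
A[mid]=14>7: swap A[0],A[8]; hi=7 → 10 8 1 5 -5 7 0 -4 14 9 12
A[mid]=10>7: swap A[0],A[7]; hi=6 → -4 8 1 5 -5 7 0 10 14 9 12
A[mid]=-4<7: swap A[0],A[0]; lo=1,mid=1 → -4 8 1 5 -5 7 0 10 14 9 12
A[mid]=8>7: swap A[1],A[6]; hi=5 → -4 0 1 5 -5 7 8 10 14 9 12
A[mid]=0<7: swap A[1],A[1]; lo=2,mid=2 → -4 0 1 5 -5 7 8 10 14 9 12
A[mid]=1<7: swap A[2],A[2]; lo=3,mid=3 → -4 0 1 5 -5 7 8 10 14 9 12
A[mid]=5<7: swap A[3],A[3]; lo=4,mid=4 → -4 0 1 5 -5 7 8 10 14 9 12
A[mid]=-5<7: swap A[4],A[4]; lo=5,mid=5 → -4 0 1 5 -5 7 8 10 14 9 12
A[mid]=7=7: mid=6
end: lo=5, hi=5; A = -4 0 1 5 -5 7 8 10 14 9 12

(5, 5)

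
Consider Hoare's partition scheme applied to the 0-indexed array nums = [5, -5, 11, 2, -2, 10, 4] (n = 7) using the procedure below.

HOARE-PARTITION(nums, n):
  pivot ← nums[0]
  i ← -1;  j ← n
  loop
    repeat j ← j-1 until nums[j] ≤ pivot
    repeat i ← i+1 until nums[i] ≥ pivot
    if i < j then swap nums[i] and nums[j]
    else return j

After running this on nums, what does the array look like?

[4, -5, -2, 2, 11, 10, 5]

pivot = nums[0] = 5; i = -1, j = 7
j→6 (nums[6]=4≤5), i→0 (nums[0]=5≥5); i<j, swap → [4, -5, 11, 2, -2, 10, 5]
j→4 (nums[4]=-2≤5), i→2 (nums[2]=11≥5); i<j, swap → [4, -5, -2, 2, 11, 10, 5]
j→3, i→4; i≥j, return j=3. nums = [4, -5, -2, 2, 11, 10, 5]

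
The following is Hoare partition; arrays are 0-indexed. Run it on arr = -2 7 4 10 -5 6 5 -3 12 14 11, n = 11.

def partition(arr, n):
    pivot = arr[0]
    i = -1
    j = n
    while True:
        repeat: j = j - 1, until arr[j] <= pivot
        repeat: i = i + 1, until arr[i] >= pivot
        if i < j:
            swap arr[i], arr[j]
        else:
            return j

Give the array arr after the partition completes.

pivot = arr[0] = -2; i = -1, j = 11
j→7 (arr[7]=-3≤-2), i→0 (arr[0]=-2≥-2); i<j, swap → -3 7 4 10 -5 6 5 -2 12 14 11
j→4 (arr[4]=-5≤-2), i→1 (arr[1]=7≥-2); i<j, swap → -3 -5 4 10 7 6 5 -2 12 14 11
j→1, i→2; i≥j, return j=1. arr = -3 -5 4 10 7 6 5 -2 12 14 11

-3 -5 4 10 7 6 5 -2 12 14 11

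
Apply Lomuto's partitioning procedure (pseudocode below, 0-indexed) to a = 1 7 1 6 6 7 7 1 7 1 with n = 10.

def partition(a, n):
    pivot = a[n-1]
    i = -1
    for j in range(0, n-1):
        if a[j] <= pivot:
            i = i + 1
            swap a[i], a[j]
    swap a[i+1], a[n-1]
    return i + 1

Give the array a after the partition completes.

pivot = a[9] = 1; i = -1
j=0: a[0]=1 ≤ 1 → i=0, swap a[0],a[0] (no change) → 1 7 1 6 6 7 7 1 7 1
j=1: a[1]=7 > 1 → no swap
j=2: a[2]=1 ≤ 1 → i=1, swap a[1],a[2] → 1 1 7 6 6 7 7 1 7 1
j=3: a[3]=6 > 1 → no swap
j=4: a[4]=6 > 1 → no swap
j=5: a[5]=7 > 1 → no swap
j=6: a[6]=7 > 1 → no swap
j=7: a[7]=1 ≤ 1 → i=2, swap a[2],a[7] → 1 1 1 6 6 7 7 7 7 1
j=8: a[8]=7 > 1 → no swap
final swap a[3],a[9] → 1 1 1 1 6 7 7 7 7 6; return 3

1 1 1 1 6 7 7 7 7 6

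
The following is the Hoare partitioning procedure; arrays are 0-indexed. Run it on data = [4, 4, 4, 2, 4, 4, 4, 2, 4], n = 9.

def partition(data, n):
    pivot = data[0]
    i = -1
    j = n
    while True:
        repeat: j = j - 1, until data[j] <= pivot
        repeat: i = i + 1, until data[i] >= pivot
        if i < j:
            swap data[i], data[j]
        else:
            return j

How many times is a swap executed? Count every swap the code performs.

pivot = data[0] = 4; i = -1, j = 9
j→8 (data[8]=4≤4), i→0 (data[0]=4≥4); i<j, swap → [4, 4, 4, 2, 4, 4, 4, 2, 4]
j→7 (data[7]=2≤4), i→1 (data[1]=4≥4); i<j, swap → [4, 2, 4, 2, 4, 4, 4, 4, 4]
j→6 (data[6]=4≤4), i→2 (data[2]=4≥4); i<j, swap → [4, 2, 4, 2, 4, 4, 4, 4, 4]
j→5 (data[5]=4≤4), i→4 (data[4]=4≥4); i<j, swap → [4, 2, 4, 2, 4, 4, 4, 4, 4]
j→4, i→5; i≥j, return j=4. data = [4, 2, 4, 2, 4, 4, 4, 4, 4]

4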